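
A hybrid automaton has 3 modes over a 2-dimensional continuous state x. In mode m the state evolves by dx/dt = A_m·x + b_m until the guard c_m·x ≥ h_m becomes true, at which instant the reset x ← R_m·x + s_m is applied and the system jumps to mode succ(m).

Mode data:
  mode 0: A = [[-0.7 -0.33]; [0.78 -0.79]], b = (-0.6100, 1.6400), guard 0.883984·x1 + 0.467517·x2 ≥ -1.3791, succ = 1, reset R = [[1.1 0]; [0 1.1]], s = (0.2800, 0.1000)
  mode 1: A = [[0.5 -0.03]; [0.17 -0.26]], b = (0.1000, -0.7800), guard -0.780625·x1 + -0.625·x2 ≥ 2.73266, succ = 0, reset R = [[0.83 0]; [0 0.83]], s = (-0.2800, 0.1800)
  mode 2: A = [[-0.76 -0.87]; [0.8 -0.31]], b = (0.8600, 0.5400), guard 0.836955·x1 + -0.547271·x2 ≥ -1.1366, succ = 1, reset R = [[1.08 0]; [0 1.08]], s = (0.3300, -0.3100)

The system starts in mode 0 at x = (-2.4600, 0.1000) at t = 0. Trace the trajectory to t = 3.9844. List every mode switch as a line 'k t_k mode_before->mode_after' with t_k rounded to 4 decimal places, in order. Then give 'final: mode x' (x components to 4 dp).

Mode 0: guard c·x = -1.3791 hit at Δt = 1.0834 (t = 1.0834), x⁻ = (-1.6328, 0.1374) → reset → x⁺ = (-1.5161, 0.2512), jump to mode 1
Mode 1: guard c·x = 2.7327 hit at Δt = 1.2702 (t = 2.3536), x⁻ = (-2.6654, -1.0432) → reset → x⁺ = (-2.4923, -0.6858), jump to mode 0
Mode 0: guard c·x = -1.3791 hit at Δt = 1.1458 (t = 3.4994), x⁻ = (-1.4958, -0.1216) → reset → x⁺ = (-1.3654, -0.0338), jump to mode 1
Mode 1: flow for 0.4850 to horizon, guard not reached → x = (-1.6809, -0.5030)

1 1.0834 0->1
2 2.3536 1->0
3 3.4994 0->1
final: 1 -1.6809 -0.5030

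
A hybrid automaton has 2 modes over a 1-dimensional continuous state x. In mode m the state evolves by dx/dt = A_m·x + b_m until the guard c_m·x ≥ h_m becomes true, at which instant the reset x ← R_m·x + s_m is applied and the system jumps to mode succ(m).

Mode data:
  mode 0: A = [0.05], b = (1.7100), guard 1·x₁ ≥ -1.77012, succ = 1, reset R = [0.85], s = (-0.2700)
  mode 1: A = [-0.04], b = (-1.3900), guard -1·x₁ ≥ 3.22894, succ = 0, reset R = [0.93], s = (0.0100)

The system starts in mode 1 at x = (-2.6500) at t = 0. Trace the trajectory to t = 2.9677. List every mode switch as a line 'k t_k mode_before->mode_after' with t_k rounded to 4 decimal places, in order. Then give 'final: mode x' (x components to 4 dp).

Mode 1: guard c·x = 3.2289 hit at Δt = 0.4550 (t = 0.4550), x⁻ = (-3.2289) → reset → x⁺ = (-2.9929), jump to mode 0
Mode 0: guard c·x = -1.7701 hit at Δt = 0.7687 (t = 1.2237), x⁻ = (-1.7701) → reset → x⁺ = (-1.7746), jump to mode 1
Mode 1: guard c·x = 3.2289 hit at Δt = 1.1276 (t = 2.3514), x⁻ = (-3.2289) → reset → x⁺ = (-2.9929), jump to mode 0
Mode 0: flow for 0.6163 to horizon, guard not reached → x = (-2.0162)

1 0.4550 1->0
2 1.2237 0->1
3 2.3514 1->0
final: 0 -2.0162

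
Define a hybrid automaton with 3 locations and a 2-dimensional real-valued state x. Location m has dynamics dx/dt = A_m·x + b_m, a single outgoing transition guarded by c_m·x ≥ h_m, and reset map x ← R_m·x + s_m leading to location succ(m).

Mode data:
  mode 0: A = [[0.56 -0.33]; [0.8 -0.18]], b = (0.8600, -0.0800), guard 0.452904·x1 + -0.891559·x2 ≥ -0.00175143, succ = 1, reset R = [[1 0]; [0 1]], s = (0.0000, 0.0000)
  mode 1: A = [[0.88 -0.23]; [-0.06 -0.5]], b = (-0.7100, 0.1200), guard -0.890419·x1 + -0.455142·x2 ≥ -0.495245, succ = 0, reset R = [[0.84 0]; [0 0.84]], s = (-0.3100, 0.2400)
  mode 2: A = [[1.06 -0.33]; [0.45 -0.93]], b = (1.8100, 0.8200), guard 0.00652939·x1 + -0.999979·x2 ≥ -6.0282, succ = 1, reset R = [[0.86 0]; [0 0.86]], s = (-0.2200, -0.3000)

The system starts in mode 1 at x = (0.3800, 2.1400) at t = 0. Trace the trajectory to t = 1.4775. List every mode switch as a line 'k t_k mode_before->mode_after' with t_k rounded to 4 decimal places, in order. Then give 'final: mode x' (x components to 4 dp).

Mode 1: guard c·x = -0.4952 hit at Δt = 0.6135 (t = 0.6135), x⁻ = (-0.2802, 1.6363) → reset → x⁺ = (-0.5454, 1.6145), jump to mode 0
Mode 0: flow for 0.8640 to horizon, guard not reached → x = (-0.4118, 0.9999)

1 0.6135 1->0
final: 0 -0.4118 0.9999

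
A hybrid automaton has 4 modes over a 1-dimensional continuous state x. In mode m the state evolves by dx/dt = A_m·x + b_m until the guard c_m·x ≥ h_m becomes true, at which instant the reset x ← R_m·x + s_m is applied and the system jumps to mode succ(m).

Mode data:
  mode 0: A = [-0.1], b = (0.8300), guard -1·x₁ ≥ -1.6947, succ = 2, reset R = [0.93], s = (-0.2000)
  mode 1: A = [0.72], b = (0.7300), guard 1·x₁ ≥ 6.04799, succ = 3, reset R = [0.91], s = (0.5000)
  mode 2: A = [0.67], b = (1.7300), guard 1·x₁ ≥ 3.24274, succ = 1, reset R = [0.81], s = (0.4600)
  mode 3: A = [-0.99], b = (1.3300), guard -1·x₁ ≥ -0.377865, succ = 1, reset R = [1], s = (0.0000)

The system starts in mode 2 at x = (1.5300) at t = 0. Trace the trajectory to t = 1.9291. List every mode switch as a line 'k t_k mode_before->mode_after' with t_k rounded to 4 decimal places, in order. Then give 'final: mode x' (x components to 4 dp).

Mode 2: guard c·x = 3.2427 hit at Δt = 0.5197 (t = 0.5197), x⁻ = (3.2427) → reset → x⁺ = (3.0866), jump to mode 1
Mode 1: guard c·x = 6.0480 hit at Δt = 0.7550 (t = 1.2747), x⁻ = (6.0480) → reset → x⁺ = (6.0037), jump to mode 3
Mode 3: flow for 0.6544 to horizon, guard not reached → x = (3.7815)

1 0.5197 2->1
2 1.2747 1->3
final: 3 3.7815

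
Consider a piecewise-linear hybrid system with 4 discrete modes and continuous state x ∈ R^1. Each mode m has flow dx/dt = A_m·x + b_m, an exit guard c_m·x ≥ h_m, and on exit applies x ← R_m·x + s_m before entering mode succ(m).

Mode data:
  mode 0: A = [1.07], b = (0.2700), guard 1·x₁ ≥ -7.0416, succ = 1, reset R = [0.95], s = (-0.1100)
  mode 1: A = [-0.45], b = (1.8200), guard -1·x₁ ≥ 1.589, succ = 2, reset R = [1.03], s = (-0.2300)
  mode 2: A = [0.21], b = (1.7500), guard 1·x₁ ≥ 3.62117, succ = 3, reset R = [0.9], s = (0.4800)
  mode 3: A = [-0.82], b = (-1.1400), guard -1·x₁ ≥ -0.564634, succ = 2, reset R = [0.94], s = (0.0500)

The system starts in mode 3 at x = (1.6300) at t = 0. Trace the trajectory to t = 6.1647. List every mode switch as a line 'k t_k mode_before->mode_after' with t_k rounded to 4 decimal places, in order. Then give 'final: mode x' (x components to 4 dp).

Mode 3: guard c·x = -0.5646 hit at Δt = 0.5305 (t = 0.5305), x⁻ = (0.5646) → reset → x⁺ = (0.5808), jump to mode 2
Mode 2: guard c·x = 3.6212 hit at Δt = 1.3975 (t = 1.9280), x⁻ = (3.6212) → reset → x⁺ = (3.7391), jump to mode 3
Mode 3: guard c·x = -0.5646 hit at Δt = 1.1764 (t = 3.1044), x⁻ = (0.5646) → reset → x⁺ = (0.5808), jump to mode 2
Mode 2: guard c·x = 3.6212 hit at Δt = 1.3975 (t = 4.5019), x⁻ = (3.6212) → reset → x⁺ = (3.7391), jump to mode 3
Mode 3: guard c·x = -0.5646 hit at Δt = 1.1764 (t = 5.6783), x⁻ = (0.5646) → reset → x⁺ = (0.5808), jump to mode 2
Mode 2: flow for 0.4864 to horizon, guard not reached → x = (1.5394)

1 0.5305 3->2
2 1.9280 2->3
3 3.1044 3->2
4 4.5019 2->3
5 5.6783 3->2
final: 2 1.5394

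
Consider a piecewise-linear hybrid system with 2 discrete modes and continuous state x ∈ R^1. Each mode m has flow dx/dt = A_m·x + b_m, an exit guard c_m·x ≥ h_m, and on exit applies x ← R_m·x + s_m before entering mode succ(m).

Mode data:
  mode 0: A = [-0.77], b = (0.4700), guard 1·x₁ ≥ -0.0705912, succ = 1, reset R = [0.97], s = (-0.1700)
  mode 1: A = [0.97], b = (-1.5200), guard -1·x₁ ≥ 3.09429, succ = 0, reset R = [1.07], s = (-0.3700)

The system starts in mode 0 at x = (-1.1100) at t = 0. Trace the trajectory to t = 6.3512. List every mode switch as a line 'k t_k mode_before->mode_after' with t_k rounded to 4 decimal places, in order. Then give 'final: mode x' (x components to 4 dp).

1 1.2036 0->1
2 2.1814 1->0
3 4.5721 0->1
4 5.5499 1->0
final: 0 -1.7049

Mode 0: guard c·x = -0.0706 hit at Δt = 1.2036 (t = 1.2036), x⁻ = (-0.0706) → reset → x⁺ = (-0.2385), jump to mode 1
Mode 1: guard c·x = 3.0943 hit at Δt = 0.9778 (t = 2.1814), x⁻ = (-3.0943) → reset → x⁺ = (-3.6809), jump to mode 0
Mode 0: guard c·x = -0.0706 hit at Δt = 2.3907 (t = 4.5721), x⁻ = (-0.0706) → reset → x⁺ = (-0.2385), jump to mode 1
Mode 1: guard c·x = 3.0943 hit at Δt = 0.9778 (t = 5.5499), x⁻ = (-3.0943) → reset → x⁺ = (-3.6809), jump to mode 0
Mode 0: flow for 0.8013 to horizon, guard not reached → x = (-1.7049)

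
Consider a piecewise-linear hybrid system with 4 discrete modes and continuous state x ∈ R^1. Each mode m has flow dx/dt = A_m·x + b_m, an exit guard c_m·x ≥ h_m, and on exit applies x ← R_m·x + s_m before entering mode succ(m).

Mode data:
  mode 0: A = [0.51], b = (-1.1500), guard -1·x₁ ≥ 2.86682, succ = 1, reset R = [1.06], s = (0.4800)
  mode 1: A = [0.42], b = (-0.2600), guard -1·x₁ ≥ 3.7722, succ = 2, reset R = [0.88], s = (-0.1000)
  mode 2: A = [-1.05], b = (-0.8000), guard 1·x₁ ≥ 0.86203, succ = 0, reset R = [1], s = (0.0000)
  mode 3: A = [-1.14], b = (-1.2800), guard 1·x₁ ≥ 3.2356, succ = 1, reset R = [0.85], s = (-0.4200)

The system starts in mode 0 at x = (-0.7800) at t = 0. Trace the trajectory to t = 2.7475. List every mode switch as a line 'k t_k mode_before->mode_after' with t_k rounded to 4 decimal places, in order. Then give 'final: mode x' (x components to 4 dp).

1 1.0261 0->1
2 1.7961 1->2
final: 2 -1.7406

Mode 0: guard c·x = 2.8668 hit at Δt = 1.0261 (t = 1.0261), x⁻ = (-2.8668) → reset → x⁺ = (-2.5588), jump to mode 1
Mode 1: guard c·x = 3.7722 hit at Δt = 0.7700 (t = 1.7961), x⁻ = (-3.7722) → reset → x⁺ = (-3.4195), jump to mode 2
Mode 2: flow for 0.9514 to horizon, guard not reached → x = (-1.7406)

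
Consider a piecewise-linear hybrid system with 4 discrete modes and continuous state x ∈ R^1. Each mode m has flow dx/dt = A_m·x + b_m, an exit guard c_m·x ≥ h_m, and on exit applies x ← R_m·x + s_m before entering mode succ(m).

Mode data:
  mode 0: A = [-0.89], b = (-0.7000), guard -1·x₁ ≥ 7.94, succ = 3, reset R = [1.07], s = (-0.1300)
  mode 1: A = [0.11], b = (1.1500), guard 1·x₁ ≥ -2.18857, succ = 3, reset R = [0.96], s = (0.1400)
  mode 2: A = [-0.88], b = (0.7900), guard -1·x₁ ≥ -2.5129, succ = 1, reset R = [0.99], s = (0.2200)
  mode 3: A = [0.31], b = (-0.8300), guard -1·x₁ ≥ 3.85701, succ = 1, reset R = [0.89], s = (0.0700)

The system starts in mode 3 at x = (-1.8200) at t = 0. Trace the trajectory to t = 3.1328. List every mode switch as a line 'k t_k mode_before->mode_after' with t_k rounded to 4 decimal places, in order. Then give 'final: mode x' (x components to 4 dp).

Mode 3: guard c·x = 3.8570 hit at Δt = 1.2051 (t = 1.2051), x⁻ = (-3.8570) → reset → x⁺ = (-3.3627), jump to mode 1
Mode 1: guard c·x = -2.1886 hit at Δt = 1.3928 (t = 2.5979), x⁻ = (-2.1886) → reset → x⁺ = (-1.9610), jump to mode 3
Mode 3: flow for 0.5349 to horizon, guard not reached → x = (-2.7976)

1 1.2051 3->1
2 2.5979 1->3
final: 3 -2.7976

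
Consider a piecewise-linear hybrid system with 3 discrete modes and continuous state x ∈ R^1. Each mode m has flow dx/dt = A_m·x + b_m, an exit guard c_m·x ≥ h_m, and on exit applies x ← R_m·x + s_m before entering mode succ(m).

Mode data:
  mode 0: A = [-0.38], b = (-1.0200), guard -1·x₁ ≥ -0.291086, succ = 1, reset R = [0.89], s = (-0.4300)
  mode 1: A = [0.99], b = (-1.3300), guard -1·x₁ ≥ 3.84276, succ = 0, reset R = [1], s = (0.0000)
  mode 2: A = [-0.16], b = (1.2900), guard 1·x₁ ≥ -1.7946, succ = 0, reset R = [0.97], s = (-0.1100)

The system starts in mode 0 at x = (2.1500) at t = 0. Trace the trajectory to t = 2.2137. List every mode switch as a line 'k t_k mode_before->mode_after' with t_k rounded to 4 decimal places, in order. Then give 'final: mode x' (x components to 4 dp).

Mode 0: guard c·x = -0.2911 hit at Δt = 1.2773 (t = 1.2773), x⁻ = (0.2911) → reset → x⁺ = (-0.1709), jump to mode 1
Mode 1: flow for 0.9364 to horizon, guard not reached → x = (-2.4834)

1 1.2773 0->1
final: 1 -2.4834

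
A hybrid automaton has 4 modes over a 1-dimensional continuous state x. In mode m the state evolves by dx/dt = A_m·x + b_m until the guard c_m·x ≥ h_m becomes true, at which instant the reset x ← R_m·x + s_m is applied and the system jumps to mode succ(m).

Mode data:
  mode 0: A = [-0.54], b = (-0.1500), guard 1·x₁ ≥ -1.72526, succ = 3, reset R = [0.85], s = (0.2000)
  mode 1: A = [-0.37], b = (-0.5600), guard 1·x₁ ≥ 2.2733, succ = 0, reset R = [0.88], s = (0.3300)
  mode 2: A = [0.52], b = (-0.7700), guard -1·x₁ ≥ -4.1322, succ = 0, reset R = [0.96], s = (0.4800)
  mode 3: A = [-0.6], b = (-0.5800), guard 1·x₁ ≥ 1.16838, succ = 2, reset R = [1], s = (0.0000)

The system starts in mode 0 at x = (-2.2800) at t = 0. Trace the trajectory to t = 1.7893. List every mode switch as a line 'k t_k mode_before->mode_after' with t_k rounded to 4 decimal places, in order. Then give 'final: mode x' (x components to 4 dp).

Mode 0: guard c·x = -1.7253 hit at Δt = 0.6008 (t = 0.6008), x⁻ = (-1.7253) → reset → x⁺ = (-1.2665), jump to mode 3
Mode 3: flow for 1.1885 to horizon, guard not reached → x = (-1.1136)

1 0.6008 0->3
final: 3 -1.1136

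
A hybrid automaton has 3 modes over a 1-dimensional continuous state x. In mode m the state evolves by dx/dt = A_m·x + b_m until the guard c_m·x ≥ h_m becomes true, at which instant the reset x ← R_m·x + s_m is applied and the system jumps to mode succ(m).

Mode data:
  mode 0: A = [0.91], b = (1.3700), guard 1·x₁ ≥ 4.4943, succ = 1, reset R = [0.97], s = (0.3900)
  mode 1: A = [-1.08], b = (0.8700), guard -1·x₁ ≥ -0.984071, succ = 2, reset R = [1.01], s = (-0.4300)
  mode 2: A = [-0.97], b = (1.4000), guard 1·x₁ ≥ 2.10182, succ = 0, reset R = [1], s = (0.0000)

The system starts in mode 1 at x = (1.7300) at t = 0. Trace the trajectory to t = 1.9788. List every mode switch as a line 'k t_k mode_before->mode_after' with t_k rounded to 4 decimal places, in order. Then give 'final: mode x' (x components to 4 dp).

1 1.5227 1->2
final: 2 0.8783

Mode 1: guard c·x = -0.9841 hit at Δt = 1.5227 (t = 1.5227), x⁻ = (0.9841) → reset → x⁺ = (0.5639), jump to mode 2
Mode 2: flow for 0.4561 to horizon, guard not reached → x = (0.8783)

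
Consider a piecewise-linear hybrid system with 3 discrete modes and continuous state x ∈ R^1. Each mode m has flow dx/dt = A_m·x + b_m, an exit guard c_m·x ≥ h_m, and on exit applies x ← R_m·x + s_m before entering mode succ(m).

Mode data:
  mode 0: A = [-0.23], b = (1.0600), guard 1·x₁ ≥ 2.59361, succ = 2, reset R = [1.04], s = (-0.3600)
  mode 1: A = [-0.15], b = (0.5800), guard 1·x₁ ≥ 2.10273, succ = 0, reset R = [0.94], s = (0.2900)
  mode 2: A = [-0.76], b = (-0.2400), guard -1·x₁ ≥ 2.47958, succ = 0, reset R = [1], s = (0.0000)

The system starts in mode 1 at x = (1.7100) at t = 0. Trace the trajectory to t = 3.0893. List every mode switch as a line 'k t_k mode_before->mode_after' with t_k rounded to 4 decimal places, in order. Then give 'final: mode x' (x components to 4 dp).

Mode 1: guard c·x = 2.1027 hit at Δt = 1.3401 (t = 1.3401), x⁻ = (2.1027) → reset → x⁺ = (2.2666), jump to mode 0
Mode 0: guard c·x = 2.5936 hit at Δt = 0.6539 (t = 1.9940), x⁻ = (2.5936) → reset → x⁺ = (2.3374), jump to mode 2
Mode 2: flow for 1.0953 to horizon, guard not reached → x = (0.8383)

1 1.3401 1->0
2 1.9940 0->2
final: 2 0.8383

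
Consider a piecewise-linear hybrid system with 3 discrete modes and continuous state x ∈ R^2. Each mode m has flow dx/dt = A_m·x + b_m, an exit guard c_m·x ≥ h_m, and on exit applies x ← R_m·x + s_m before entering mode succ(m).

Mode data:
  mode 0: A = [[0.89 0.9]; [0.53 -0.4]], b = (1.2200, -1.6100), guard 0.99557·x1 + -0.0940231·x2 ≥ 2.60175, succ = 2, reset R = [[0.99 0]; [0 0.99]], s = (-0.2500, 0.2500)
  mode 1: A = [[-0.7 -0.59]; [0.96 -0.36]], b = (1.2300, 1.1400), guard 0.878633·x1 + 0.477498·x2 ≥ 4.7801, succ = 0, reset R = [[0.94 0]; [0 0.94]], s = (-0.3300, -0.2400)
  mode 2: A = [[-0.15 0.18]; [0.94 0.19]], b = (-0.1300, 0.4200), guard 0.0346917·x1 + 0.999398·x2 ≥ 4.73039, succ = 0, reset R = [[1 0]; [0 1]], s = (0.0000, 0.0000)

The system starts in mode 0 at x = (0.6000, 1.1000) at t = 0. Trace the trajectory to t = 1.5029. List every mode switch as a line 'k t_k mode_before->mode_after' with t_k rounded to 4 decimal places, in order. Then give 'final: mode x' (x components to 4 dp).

Mode 0: guard c·x = 2.6018 hit at Δt = 0.6350 (t = 0.6350), x⁻ = (2.6537, 0.4278) → reset → x⁺ = (2.3772, 0.6735), jump to mode 2
Mode 2: flow for 0.8679 to horizon, guard not reached → x = (2.2665, 3.2208)

1 0.6350 0->2
final: 2 2.2665 3.2208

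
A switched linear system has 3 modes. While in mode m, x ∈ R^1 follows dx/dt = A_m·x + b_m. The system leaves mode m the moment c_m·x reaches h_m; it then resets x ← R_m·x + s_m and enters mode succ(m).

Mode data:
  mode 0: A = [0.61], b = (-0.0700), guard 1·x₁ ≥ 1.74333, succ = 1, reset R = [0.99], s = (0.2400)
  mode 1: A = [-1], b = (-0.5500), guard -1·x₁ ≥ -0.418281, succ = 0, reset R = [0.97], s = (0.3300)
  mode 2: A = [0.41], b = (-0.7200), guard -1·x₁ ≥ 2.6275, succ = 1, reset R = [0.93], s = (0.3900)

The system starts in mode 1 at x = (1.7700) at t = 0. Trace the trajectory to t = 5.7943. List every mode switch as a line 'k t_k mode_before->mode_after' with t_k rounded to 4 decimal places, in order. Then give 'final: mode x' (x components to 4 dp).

1 0.8738 1->0
2 2.4544 0->1
3 3.4093 1->0
4 4.9899 0->1
final: 1 0.5755

Mode 1: guard c·x = -0.4183 hit at Δt = 0.8738 (t = 0.8738), x⁻ = (0.4183) → reset → x⁺ = (0.7357), jump to mode 0
Mode 0: guard c·x = 1.7433 hit at Δt = 1.5806 (t = 2.4544), x⁻ = (1.7433) → reset → x⁺ = (1.9659), jump to mode 1
Mode 1: guard c·x = -0.4183 hit at Δt = 0.9549 (t = 3.4093), x⁻ = (0.4183) → reset → x⁺ = (0.7357), jump to mode 0
Mode 0: guard c·x = 1.7433 hit at Δt = 1.5806 (t = 4.9899), x⁻ = (1.7433) → reset → x⁺ = (1.9659), jump to mode 1
Mode 1: flow for 0.8044 to horizon, guard not reached → x = (0.5755)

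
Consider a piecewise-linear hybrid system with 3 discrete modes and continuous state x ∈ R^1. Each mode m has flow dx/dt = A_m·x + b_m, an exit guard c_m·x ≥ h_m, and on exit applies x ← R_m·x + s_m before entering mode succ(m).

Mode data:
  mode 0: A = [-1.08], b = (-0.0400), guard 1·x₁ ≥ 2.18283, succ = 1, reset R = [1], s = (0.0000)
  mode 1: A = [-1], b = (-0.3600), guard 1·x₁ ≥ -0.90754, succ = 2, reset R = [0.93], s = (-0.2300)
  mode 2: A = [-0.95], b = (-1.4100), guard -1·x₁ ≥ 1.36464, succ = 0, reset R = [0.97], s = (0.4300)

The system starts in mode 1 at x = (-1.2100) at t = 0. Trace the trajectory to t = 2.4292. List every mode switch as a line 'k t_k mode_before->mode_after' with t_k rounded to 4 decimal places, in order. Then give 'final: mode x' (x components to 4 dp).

1 0.4398 1->2
2 1.7374 2->0
final: 0 -0.4429

Mode 1: guard c·x = -0.9075 hit at Δt = 0.4398 (t = 0.4398), x⁻ = (-0.9075) → reset → x⁺ = (-1.0740), jump to mode 2
Mode 2: guard c·x = 1.3646 hit at Δt = 1.2976 (t = 1.7374), x⁻ = (-1.3646) → reset → x⁺ = (-0.8937), jump to mode 0
Mode 0: flow for 0.6918 to horizon, guard not reached → x = (-0.4429)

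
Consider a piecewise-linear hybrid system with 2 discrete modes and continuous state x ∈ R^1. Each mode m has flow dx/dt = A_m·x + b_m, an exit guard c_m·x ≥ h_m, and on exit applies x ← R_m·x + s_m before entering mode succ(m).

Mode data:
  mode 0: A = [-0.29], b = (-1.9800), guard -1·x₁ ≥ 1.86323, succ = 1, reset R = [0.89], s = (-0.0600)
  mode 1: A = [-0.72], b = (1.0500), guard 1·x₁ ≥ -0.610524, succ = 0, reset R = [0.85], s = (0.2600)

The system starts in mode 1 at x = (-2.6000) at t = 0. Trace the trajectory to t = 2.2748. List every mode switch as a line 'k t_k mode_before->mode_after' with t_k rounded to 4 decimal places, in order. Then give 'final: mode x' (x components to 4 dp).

1 0.9358 1->0
2 1.9014 0->1
final: 1 -0.9694

Mode 1: guard c·x = -0.6105 hit at Δt = 0.9358 (t = 0.9358), x⁻ = (-0.6105) → reset → x⁺ = (-0.2589), jump to mode 0
Mode 0: guard c·x = 1.8632 hit at Δt = 0.9656 (t = 1.9014), x⁻ = (-1.8632) → reset → x⁺ = (-1.7183), jump to mode 1
Mode 1: flow for 0.3734 to horizon, guard not reached → x = (-0.9694)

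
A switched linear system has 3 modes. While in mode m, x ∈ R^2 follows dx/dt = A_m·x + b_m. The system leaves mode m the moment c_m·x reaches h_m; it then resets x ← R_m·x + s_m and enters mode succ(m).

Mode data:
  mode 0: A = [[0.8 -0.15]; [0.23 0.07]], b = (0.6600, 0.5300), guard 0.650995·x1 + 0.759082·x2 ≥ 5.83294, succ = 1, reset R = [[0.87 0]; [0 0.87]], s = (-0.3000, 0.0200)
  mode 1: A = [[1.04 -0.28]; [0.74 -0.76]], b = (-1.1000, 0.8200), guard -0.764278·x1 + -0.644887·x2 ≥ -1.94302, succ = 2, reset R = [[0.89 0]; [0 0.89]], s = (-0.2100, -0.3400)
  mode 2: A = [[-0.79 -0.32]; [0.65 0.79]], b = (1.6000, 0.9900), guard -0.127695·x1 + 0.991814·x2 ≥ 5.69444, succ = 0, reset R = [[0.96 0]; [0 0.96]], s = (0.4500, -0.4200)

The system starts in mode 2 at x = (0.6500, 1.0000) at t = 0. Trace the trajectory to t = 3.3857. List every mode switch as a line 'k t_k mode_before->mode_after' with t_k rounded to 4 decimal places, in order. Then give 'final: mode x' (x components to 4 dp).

1 1.2364 2->0
2 2.0132 0->1
3 2.9318 1->2
final: 2 -0.1827 4.3051

Mode 2: guard c·x = 5.6944 hit at Δt = 1.2364 (t = 1.2364), x⁻ = (0.6456, 5.8246) → reset → x⁺ = (1.0698, 5.1716), jump to mode 0
Mode 0: guard c·x = 5.8329 hit at Δt = 0.7768 (t = 2.0132), x⁻ = (1.7991, 6.1413) → reset → x⁺ = (1.2652, 5.3629), jump to mode 1
Mode 1: guard c·x = -1.9430 hit at Δt = 0.9186 (t = 2.9318), x⁻ = (-0.3522, 3.4303) → reset → x⁺ = (-0.5234, 2.7130), jump to mode 2
Mode 2: flow for 0.4539 to horizon, guard not reached → x = (-0.1827, 4.3051)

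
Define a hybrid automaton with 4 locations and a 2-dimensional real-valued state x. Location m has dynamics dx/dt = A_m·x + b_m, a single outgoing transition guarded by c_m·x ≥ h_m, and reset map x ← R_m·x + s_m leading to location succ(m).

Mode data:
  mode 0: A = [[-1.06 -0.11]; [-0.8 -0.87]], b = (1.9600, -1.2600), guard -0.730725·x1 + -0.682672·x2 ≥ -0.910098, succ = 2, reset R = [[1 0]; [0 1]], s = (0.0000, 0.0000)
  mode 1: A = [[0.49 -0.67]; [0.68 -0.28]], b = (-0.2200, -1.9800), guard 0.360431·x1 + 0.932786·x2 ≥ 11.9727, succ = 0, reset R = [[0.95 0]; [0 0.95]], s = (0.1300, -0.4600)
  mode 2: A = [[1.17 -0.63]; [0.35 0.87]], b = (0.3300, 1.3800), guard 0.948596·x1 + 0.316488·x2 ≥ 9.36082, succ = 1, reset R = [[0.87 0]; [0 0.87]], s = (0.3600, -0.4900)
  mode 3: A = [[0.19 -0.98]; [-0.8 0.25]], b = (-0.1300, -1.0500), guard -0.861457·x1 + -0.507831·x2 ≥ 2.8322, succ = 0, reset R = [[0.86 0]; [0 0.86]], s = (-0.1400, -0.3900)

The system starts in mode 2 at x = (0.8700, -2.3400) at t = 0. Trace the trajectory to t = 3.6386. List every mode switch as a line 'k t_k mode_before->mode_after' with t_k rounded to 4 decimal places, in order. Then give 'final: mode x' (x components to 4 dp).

1 1.3680 2->1
2 2.8114 1->0
final: 0 7.0346 -2.2841

Mode 2: guard c·x = 9.3608 hit at Δt = 1.3680 (t = 1.3680), x⁻ = (10.1340, -0.7970) → reset → x⁺ = (9.1766, -1.1834), jump to mode 1
Mode 1: guard c·x = 11.9727 hit at Δt = 1.4434 (t = 2.8114), x⁻ = (15.0022, 7.0385) → reset → x⁺ = (14.3821, 6.2266), jump to mode 0
Mode 0: flow for 0.8272 to horizon, guard not reached → x = (7.0346, -2.2841)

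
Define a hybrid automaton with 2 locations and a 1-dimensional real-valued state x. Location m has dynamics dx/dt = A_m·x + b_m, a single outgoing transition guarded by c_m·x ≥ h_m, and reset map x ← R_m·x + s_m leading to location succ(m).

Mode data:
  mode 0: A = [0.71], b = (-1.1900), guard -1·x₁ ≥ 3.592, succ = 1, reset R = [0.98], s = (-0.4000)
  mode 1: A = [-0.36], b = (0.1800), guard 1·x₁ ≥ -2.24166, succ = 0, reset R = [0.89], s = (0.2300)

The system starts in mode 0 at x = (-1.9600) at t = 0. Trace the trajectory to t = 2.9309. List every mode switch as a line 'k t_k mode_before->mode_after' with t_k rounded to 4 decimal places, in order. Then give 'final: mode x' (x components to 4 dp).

1 0.5222 0->1
2 1.8489 1->0
3 2.4487 0->1
final: 1 -3.2158

Mode 0: guard c·x = 3.5920 hit at Δt = 0.5222 (t = 0.5222), x⁻ = (-3.5920) → reset → x⁺ = (-3.9202), jump to mode 1
Mode 1: guard c·x = -2.2417 hit at Δt = 1.3267 (t = 1.8489), x⁻ = (-2.2417) → reset → x⁺ = (-1.7651), jump to mode 0
Mode 0: guard c·x = 3.5920 hit at Δt = 0.5998 (t = 2.4487), x⁻ = (-3.5920) → reset → x⁺ = (-3.9202), jump to mode 1
Mode 1: flow for 0.4822 to horizon, guard not reached → x = (-3.2158)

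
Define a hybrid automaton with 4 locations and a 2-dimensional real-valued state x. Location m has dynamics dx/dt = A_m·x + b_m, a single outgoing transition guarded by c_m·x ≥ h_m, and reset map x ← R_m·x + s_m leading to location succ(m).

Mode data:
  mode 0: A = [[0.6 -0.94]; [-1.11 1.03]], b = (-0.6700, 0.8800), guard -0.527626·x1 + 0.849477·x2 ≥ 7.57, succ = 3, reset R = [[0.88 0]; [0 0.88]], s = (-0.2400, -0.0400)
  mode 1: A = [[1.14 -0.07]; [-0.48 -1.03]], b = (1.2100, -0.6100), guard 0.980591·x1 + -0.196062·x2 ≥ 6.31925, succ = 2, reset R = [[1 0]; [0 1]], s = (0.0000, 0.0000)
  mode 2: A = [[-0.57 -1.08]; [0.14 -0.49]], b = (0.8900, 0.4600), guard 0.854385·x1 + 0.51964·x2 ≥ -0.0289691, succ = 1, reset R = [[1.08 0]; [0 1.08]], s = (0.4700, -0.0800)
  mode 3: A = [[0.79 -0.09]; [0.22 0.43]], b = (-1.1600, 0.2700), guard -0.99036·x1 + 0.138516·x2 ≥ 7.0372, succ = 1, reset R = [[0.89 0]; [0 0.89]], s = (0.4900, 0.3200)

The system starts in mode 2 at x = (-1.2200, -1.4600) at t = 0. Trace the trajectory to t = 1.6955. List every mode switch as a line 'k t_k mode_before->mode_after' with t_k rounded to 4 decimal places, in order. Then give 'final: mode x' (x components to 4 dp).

Mode 2: guard c·x = -0.0290 hit at Δt = 0.7329 (t = 0.7329), x⁻ = (0.4267, -0.7573) → reset → x⁺ = (0.9309, -0.8979), jump to mode 1
Mode 1: flow for 0.9626 to horizon, guard not reached → x = (5.0398, -1.5694)

1 0.7329 2->1
final: 1 5.0398 -1.5694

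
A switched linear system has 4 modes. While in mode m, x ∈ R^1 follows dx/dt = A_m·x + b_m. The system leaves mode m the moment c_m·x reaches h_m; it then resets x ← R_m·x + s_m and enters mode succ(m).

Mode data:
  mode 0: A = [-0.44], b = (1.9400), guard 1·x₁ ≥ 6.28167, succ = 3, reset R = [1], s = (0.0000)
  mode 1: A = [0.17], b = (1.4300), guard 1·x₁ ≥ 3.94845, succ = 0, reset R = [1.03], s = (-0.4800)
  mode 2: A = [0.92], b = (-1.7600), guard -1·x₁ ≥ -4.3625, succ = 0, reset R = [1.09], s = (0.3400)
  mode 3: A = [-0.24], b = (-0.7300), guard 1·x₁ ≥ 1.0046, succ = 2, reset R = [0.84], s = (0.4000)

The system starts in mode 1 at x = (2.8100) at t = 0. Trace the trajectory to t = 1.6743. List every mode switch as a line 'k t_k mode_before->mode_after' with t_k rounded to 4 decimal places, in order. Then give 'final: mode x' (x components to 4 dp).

Mode 1: guard c·x = 3.9484 hit at Δt = 0.5684 (t = 0.5684), x⁻ = (3.9484) → reset → x⁺ = (3.5869), jump to mode 0
Mode 0: flow for 1.1059 to horizon, guard not reached → x = (3.9037)

1 0.5684 1->0
final: 0 3.9037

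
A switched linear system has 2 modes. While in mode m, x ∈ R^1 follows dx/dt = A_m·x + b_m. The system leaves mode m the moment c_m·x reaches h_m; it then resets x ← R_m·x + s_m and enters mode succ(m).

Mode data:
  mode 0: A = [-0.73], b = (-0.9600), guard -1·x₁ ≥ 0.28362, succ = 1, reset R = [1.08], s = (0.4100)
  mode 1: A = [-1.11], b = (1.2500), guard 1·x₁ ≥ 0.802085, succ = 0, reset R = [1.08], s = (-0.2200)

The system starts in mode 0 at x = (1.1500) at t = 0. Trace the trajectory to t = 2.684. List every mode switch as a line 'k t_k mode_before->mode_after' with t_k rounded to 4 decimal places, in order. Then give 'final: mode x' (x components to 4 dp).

Mode 0: guard c·x = 0.2836 hit at Δt = 1.1935 (t = 1.1935), x⁻ = (-0.2836) → reset → x⁺ = (0.1037), jump to mode 1
Mode 1: guard c·x = 0.8021 hit at Δt = 1.0352 (t = 2.2287), x⁻ = (0.8021) → reset → x⁺ = (0.6463), jump to mode 0
Mode 0: flow for 0.4553 to horizon, guard not reached → x = (0.0916)

1 1.1935 0->1
2 2.2287 1->0
final: 0 0.0916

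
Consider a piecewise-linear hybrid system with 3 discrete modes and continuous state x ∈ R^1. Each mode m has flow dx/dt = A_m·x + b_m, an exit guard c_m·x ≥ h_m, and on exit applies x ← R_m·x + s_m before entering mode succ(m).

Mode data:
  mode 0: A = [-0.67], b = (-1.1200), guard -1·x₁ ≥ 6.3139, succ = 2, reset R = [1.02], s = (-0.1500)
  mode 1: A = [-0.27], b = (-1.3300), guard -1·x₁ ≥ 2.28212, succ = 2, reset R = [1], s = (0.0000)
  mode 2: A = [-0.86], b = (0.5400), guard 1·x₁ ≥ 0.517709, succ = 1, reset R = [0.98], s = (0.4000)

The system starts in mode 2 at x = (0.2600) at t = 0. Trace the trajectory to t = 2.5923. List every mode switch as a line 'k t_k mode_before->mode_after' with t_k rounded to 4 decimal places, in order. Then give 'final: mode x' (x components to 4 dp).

Mode 2: guard c·x = 0.5177 hit at Δt = 1.4018 (t = 1.4018), x⁻ = (0.5177) → reset → x⁺ = (0.9074), jump to mode 1
Mode 1: flow for 1.1905 to horizon, guard not reached → x = (-0.6962)

1 1.4018 2->1
final: 1 -0.6962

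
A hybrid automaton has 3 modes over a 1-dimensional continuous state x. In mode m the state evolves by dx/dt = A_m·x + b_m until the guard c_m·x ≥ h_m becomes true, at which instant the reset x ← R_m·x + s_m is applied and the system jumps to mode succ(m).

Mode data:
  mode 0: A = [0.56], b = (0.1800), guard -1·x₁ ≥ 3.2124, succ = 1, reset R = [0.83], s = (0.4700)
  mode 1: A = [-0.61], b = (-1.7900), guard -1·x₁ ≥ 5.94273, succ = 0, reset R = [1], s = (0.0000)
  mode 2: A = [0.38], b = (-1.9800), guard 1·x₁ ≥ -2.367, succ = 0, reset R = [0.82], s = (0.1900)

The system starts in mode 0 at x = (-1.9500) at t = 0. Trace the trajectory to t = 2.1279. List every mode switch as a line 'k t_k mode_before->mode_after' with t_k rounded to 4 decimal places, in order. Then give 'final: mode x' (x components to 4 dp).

1 1.0248 0->1
final: 1 -2.5578

Mode 0: guard c·x = 3.2124 hit at Δt = 1.0248 (t = 1.0248), x⁻ = (-3.2124) → reset → x⁺ = (-2.1963), jump to mode 1
Mode 1: flow for 1.1031 to horizon, guard not reached → x = (-2.5578)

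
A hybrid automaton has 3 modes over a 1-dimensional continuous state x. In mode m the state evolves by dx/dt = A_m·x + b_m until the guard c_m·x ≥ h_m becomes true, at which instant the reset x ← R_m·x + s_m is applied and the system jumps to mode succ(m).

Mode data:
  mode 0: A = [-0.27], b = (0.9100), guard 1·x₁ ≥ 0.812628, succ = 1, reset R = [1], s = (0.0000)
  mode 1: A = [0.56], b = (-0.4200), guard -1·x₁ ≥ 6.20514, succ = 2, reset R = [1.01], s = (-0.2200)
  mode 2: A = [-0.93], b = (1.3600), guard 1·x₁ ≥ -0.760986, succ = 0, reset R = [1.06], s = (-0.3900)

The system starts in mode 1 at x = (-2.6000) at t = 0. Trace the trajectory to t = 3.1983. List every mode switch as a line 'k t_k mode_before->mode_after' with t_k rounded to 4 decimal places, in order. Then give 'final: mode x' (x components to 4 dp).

1 1.3045 1->2
2 2.6745 2->0
final: 0 -0.5943

Mode 1: guard c·x = 6.2051 hit at Δt = 1.3045 (t = 1.3045), x⁻ = (-6.2051) → reset → x⁺ = (-6.4872), jump to mode 2
Mode 2: guard c·x = -0.7610 hit at Δt = 1.3700 (t = 2.6745), x⁻ = (-0.7610) → reset → x⁺ = (-1.1966), jump to mode 0
Mode 0: flow for 0.5238 to horizon, guard not reached → x = (-0.5943)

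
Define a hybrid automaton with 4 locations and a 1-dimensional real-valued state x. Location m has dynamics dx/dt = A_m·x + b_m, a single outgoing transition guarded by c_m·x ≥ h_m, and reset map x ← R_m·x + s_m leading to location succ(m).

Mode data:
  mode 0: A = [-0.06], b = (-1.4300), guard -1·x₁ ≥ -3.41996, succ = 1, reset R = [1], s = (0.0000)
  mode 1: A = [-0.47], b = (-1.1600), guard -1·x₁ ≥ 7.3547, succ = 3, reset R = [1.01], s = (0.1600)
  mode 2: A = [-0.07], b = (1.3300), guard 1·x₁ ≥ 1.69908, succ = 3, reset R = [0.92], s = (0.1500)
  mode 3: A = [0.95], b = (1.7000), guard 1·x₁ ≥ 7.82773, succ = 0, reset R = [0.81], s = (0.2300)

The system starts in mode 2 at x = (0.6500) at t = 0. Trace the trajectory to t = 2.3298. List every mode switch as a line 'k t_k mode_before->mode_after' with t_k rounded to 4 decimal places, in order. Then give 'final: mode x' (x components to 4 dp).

1 0.8410 2->3
2 1.9042 3->0
final: 0 5.8039

Mode 2: guard c·x = 1.6991 hit at Δt = 0.8410 (t = 0.8410), x⁻ = (1.6991) → reset → x⁺ = (1.7132), jump to mode 3
Mode 3: guard c·x = 7.8277 hit at Δt = 1.0632 (t = 1.9042), x⁻ = (7.8277) → reset → x⁺ = (6.5705), jump to mode 0
Mode 0: flow for 0.4256 to horizon, guard not reached → x = (5.8039)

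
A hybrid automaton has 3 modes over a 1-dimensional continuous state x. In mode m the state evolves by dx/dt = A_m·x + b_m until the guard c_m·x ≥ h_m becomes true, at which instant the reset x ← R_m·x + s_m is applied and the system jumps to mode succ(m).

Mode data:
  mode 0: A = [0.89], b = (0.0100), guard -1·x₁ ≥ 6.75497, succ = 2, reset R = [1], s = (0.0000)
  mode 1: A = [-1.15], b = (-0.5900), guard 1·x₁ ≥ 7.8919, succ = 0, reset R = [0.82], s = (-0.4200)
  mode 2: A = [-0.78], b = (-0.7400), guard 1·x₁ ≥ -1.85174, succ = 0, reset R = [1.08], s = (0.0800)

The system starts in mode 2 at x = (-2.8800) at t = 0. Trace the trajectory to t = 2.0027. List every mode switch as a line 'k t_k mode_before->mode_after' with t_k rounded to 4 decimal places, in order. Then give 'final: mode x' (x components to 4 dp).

1 0.9746 2->0
final: 0 -4.7767

Mode 2: guard c·x = -1.8517 hit at Δt = 0.9746 (t = 0.9746), x⁻ = (-1.8517) → reset → x⁺ = (-1.9199), jump to mode 0
Mode 0: flow for 1.0281 to horizon, guard not reached → x = (-4.7767)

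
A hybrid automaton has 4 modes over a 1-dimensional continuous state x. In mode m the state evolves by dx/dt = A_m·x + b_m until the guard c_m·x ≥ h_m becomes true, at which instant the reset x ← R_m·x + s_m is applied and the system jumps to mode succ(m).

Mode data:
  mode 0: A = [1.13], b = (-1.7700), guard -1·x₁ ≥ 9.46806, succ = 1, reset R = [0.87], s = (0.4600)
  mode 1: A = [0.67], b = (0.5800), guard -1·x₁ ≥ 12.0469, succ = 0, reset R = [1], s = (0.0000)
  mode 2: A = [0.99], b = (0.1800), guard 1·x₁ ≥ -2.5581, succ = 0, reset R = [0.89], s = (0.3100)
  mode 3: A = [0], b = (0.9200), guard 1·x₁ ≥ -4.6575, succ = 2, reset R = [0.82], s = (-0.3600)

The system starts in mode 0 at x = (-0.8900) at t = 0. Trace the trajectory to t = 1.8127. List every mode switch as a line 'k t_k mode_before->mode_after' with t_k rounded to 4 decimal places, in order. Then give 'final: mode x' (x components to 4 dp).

Mode 0: guard c·x = 9.4681 hit at Δt = 1.3295 (t = 1.3295), x⁻ = (-9.4681) → reset → x⁺ = (-7.7772), jump to mode 1
Mode 1: flow for 0.4832 to horizon, guard not reached → x = (-10.4194)

1 1.3295 0->1
final: 1 -10.4194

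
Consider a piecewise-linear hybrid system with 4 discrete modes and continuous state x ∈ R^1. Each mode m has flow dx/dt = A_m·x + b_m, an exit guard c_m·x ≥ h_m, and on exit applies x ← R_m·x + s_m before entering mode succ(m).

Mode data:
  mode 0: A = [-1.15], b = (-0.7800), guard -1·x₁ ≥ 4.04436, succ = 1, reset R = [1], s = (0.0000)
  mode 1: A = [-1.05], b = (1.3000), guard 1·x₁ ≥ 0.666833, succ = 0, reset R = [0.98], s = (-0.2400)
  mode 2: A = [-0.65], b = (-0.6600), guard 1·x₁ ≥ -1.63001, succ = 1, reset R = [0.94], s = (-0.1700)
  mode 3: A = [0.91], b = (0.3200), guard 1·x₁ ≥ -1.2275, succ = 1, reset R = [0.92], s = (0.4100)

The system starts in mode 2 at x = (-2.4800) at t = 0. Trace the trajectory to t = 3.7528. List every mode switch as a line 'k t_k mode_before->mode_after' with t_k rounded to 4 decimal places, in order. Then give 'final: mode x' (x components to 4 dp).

Mode 2: guard c·x = -1.6300 hit at Δt = 1.3359 (t = 1.3359), x⁻ = (-1.6300) → reset → x⁺ = (-1.7022), jump to mode 1
Mode 1: guard c·x = 0.6668 hit at Δt = 1.5604 (t = 2.8963), x⁻ = (0.6668) → reset → x⁺ = (0.4135), jump to mode 0
Mode 0: flow for 0.8565 to horizon, guard not reached → x = (-0.2705)

1 1.3359 2->1
2 2.8963 1->0
final: 0 -0.2705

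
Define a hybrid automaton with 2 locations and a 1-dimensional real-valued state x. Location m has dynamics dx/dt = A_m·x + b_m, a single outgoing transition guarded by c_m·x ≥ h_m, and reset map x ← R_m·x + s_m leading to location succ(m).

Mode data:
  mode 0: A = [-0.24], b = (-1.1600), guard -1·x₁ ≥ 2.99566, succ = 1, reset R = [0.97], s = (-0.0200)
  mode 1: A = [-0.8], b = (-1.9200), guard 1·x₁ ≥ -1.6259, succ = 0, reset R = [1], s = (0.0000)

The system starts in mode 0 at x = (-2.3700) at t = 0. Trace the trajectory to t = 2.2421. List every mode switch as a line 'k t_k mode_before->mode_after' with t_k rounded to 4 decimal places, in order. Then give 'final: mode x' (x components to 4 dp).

1 1.2209 0->1
final: 1 -2.6323

Mode 0: guard c·x = 2.9957 hit at Δt = 1.2209 (t = 1.2209), x⁻ = (-2.9957) → reset → x⁺ = (-2.9258), jump to mode 1
Mode 1: flow for 1.0212 to horizon, guard not reached → x = (-2.6323)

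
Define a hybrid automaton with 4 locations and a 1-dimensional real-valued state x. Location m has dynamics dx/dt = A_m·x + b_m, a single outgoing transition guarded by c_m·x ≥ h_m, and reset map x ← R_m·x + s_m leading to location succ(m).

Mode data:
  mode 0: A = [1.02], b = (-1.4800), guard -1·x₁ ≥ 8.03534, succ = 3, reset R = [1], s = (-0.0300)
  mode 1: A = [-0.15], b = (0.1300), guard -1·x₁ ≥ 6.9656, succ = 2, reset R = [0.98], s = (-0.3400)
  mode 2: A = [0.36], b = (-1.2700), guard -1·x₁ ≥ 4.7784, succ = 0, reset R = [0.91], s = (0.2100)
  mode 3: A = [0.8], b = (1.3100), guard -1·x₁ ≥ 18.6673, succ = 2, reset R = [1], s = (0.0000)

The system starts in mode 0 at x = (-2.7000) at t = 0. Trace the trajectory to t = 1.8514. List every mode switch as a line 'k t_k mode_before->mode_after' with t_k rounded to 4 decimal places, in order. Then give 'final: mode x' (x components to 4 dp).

Mode 0: guard c·x = 8.0353 hit at Δt = 0.8103 (t = 0.8103), x⁻ = (-8.0353) → reset → x⁺ = (-8.0653), jump to mode 3
Mode 3: flow for 1.0411 to horizon, guard not reached → x = (-16.4211)

1 0.8103 0->3
final: 3 -16.4211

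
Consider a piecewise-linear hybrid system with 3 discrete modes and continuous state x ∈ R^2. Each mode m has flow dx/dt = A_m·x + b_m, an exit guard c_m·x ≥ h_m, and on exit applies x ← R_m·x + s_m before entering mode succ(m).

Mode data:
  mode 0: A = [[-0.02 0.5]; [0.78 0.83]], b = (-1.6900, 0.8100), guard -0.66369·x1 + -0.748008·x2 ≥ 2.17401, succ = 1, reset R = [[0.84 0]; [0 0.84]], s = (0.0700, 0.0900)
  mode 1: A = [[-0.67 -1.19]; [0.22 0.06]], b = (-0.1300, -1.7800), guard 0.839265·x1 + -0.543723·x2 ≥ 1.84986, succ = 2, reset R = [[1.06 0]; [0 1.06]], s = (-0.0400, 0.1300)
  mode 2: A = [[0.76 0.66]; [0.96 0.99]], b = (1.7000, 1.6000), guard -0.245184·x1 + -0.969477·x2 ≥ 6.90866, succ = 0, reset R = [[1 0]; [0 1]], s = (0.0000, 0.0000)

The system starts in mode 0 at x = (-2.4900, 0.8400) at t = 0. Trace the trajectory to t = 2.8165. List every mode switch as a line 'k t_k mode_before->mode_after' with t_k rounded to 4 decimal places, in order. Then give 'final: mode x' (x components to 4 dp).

Mode 0: guard c·x = 2.1740 hit at Δt = 0.6944 (t = 0.6944), x⁻ = (-3.4273, 0.1346) → reset → x⁺ = (-2.8090, 0.2031), jump to mode 1
Mode 1: guard c·x = 1.8499 hit at Δt = 1.3695 (t = 2.0639), x⁻ = (0.4229, -2.7495) → reset → x⁺ = (0.4082, -2.7845), jump to mode 2
Mode 2: flow for 0.7526 to horizon, guard not reached → x = (0.3644, -3.6224)

1 0.6944 0->1
2 2.0639 1->2
final: 2 0.3644 -3.6224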